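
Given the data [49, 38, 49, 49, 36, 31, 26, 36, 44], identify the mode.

49

Step 1: Count the frequency of each value:
  26: appears 1 time(s)
  31: appears 1 time(s)
  36: appears 2 time(s)
  38: appears 1 time(s)
  44: appears 1 time(s)
  49: appears 3 time(s)
Step 2: The value 49 appears most frequently (3 times).
Step 3: Mode = 49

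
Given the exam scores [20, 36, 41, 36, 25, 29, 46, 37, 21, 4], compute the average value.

29.5

Step 1: Sum all values: 20 + 36 + 41 + 36 + 25 + 29 + 46 + 37 + 21 + 4 = 295
Step 2: Count the number of values: n = 10
Step 3: Mean = sum / n = 295 / 10 = 29.5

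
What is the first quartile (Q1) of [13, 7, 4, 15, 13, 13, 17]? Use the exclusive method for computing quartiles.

7

Step 1: Sort the data: [4, 7, 13, 13, 13, 15, 17]
Step 2: n = 7
Step 3: Using the exclusive quartile method:
  Q1 = 7
  Q2 (median) = 13
  Q3 = 15
  IQR = Q3 - Q1 = 15 - 7 = 8
Step 4: Q1 = 7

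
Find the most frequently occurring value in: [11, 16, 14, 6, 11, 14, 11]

11

Step 1: Count the frequency of each value:
  6: appears 1 time(s)
  11: appears 3 time(s)
  14: appears 2 time(s)
  16: appears 1 time(s)
Step 2: The value 11 appears most frequently (3 times).
Step 3: Mode = 11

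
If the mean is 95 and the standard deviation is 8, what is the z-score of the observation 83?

-1.5

Step 1: Recall the z-score formula: z = (x - mu) / sigma
Step 2: Substitute values: z = (83 - 95) / 8
Step 3: z = -12 / 8 = -1.5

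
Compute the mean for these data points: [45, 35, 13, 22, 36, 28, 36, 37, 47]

33.2222

Step 1: Sum all values: 45 + 35 + 13 + 22 + 36 + 28 + 36 + 37 + 47 = 299
Step 2: Count the number of values: n = 9
Step 3: Mean = sum / n = 299 / 9 = 33.2222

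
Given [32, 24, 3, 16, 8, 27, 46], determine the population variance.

185.3469

Step 1: Compute the mean: (32 + 24 + 3 + 16 + 8 + 27 + 46) / 7 = 22.2857
Step 2: Compute squared deviations from the mean:
  (32 - 22.2857)^2 = 94.3673
  (24 - 22.2857)^2 = 2.9388
  (3 - 22.2857)^2 = 371.9388
  (16 - 22.2857)^2 = 39.5102
  (8 - 22.2857)^2 = 204.0816
  (27 - 22.2857)^2 = 22.2245
  (46 - 22.2857)^2 = 562.3673
Step 3: Sum of squared deviations = 1297.4286
Step 4: Population variance = 1297.4286 / 7 = 185.3469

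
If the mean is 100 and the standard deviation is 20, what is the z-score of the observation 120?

1

Step 1: Recall the z-score formula: z = (x - mu) / sigma
Step 2: Substitute values: z = (120 - 100) / 20
Step 3: z = 20 / 20 = 1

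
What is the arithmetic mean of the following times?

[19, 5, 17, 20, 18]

15.8

Step 1: Sum all values: 19 + 5 + 17 + 20 + 18 = 79
Step 2: Count the number of values: n = 5
Step 3: Mean = sum / n = 79 / 5 = 15.8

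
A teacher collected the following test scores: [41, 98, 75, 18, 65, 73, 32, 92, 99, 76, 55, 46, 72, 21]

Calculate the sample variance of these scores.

724.7088

Step 1: Compute the mean: (41 + 98 + 75 + 18 + 65 + 73 + 32 + 92 + 99 + 76 + 55 + 46 + 72 + 21) / 14 = 61.6429
Step 2: Compute squared deviations from the mean:
  (41 - 61.6429)^2 = 426.1276
  (98 - 61.6429)^2 = 1321.8418
  (75 - 61.6429)^2 = 178.4133
  (18 - 61.6429)^2 = 1904.699
  (65 - 61.6429)^2 = 11.2704
  (73 - 61.6429)^2 = 128.9847
  (32 - 61.6429)^2 = 878.699
  (92 - 61.6429)^2 = 921.5561
  (99 - 61.6429)^2 = 1395.5561
  (76 - 61.6429)^2 = 206.1276
  (55 - 61.6429)^2 = 44.1276
  (46 - 61.6429)^2 = 244.699
  (72 - 61.6429)^2 = 107.2704
  (21 - 61.6429)^2 = 1651.8418
Step 3: Sum of squared deviations = 9421.2143
Step 4: Sample variance = 9421.2143 / 13 = 724.7088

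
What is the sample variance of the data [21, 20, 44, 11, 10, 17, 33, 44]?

187.4286

Step 1: Compute the mean: (21 + 20 + 44 + 11 + 10 + 17 + 33 + 44) / 8 = 25
Step 2: Compute squared deviations from the mean:
  (21 - 25)^2 = 16
  (20 - 25)^2 = 25
  (44 - 25)^2 = 361
  (11 - 25)^2 = 196
  (10 - 25)^2 = 225
  (17 - 25)^2 = 64
  (33 - 25)^2 = 64
  (44 - 25)^2 = 361
Step 3: Sum of squared deviations = 1312
Step 4: Sample variance = 1312 / 7 = 187.4286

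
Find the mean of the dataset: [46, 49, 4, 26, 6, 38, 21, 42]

29

Step 1: Sum all values: 46 + 49 + 4 + 26 + 6 + 38 + 21 + 42 = 232
Step 2: Count the number of values: n = 8
Step 3: Mean = sum / n = 232 / 8 = 29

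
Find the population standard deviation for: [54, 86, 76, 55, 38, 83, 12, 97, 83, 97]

26.3076

Step 1: Compute the mean: 68.1
Step 2: Sum of squared deviations from the mean: 6920.9
Step 3: Population variance = 6920.9 / 10 = 692.09
Step 4: Standard deviation = sqrt(692.09) = 26.3076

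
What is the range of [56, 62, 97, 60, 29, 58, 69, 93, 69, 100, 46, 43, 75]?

71

Step 1: Identify the maximum value: max = 100
Step 2: Identify the minimum value: min = 29
Step 3: Range = max - min = 100 - 29 = 71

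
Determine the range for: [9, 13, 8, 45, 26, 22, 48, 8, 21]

40

Step 1: Identify the maximum value: max = 48
Step 2: Identify the minimum value: min = 8
Step 3: Range = max - min = 48 - 8 = 40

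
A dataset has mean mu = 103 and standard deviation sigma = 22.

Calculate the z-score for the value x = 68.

-1.5909

Step 1: Recall the z-score formula: z = (x - mu) / sigma
Step 2: Substitute values: z = (68 - 103) / 22
Step 3: z = -35 / 22 = -1.5909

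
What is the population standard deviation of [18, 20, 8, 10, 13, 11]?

4.3076

Step 1: Compute the mean: 13.3333
Step 2: Sum of squared deviations from the mean: 111.3333
Step 3: Population variance = 111.3333 / 6 = 18.5556
Step 4: Standard deviation = sqrt(18.5556) = 4.3076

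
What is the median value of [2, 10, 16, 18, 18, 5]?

13

Step 1: Sort the data in ascending order: [2, 5, 10, 16, 18, 18]
Step 2: The number of values is n = 6.
Step 3: Since n is even, the median is the average of positions 3 and 4:
  Median = (10 + 16) / 2 = 13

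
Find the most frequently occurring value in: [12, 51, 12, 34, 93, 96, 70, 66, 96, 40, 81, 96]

96

Step 1: Count the frequency of each value:
  12: appears 2 time(s)
  34: appears 1 time(s)
  40: appears 1 time(s)
  51: appears 1 time(s)
  66: appears 1 time(s)
  70: appears 1 time(s)
  81: appears 1 time(s)
  93: appears 1 time(s)
  96: appears 3 time(s)
Step 2: The value 96 appears most frequently (3 times).
Step 3: Mode = 96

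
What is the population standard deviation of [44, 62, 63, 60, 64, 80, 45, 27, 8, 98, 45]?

23.3543

Step 1: Compute the mean: 54.1818
Step 2: Sum of squared deviations from the mean: 5999.6364
Step 3: Population variance = 5999.6364 / 11 = 545.4215
Step 4: Standard deviation = sqrt(545.4215) = 23.3543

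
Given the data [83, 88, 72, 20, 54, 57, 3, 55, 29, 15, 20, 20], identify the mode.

20

Step 1: Count the frequency of each value:
  3: appears 1 time(s)
  15: appears 1 time(s)
  20: appears 3 time(s)
  29: appears 1 time(s)
  54: appears 1 time(s)
  55: appears 1 time(s)
  57: appears 1 time(s)
  72: appears 1 time(s)
  83: appears 1 time(s)
  88: appears 1 time(s)
Step 2: The value 20 appears most frequently (3 times).
Step 3: Mode = 20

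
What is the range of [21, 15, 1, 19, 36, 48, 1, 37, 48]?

47

Step 1: Identify the maximum value: max = 48
Step 2: Identify the minimum value: min = 1
Step 3: Range = max - min = 48 - 1 = 47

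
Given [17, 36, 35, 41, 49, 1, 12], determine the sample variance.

304.2381

Step 1: Compute the mean: (17 + 36 + 35 + 41 + 49 + 1 + 12) / 7 = 27.2857
Step 2: Compute squared deviations from the mean:
  (17 - 27.2857)^2 = 105.7959
  (36 - 27.2857)^2 = 75.9388
  (35 - 27.2857)^2 = 59.5102
  (41 - 27.2857)^2 = 188.0816
  (49 - 27.2857)^2 = 471.5102
  (1 - 27.2857)^2 = 690.9388
  (12 - 27.2857)^2 = 233.6531
Step 3: Sum of squared deviations = 1825.4286
Step 4: Sample variance = 1825.4286 / 6 = 304.2381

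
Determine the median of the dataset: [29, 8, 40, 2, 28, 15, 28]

28

Step 1: Sort the data in ascending order: [2, 8, 15, 28, 28, 29, 40]
Step 2: The number of values is n = 7.
Step 3: Since n is odd, the median is the middle value at position 4: 28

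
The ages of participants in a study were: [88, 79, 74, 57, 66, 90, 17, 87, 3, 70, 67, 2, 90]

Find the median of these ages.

70

Step 1: Sort the data in ascending order: [2, 3, 17, 57, 66, 67, 70, 74, 79, 87, 88, 90, 90]
Step 2: The number of values is n = 13.
Step 3: Since n is odd, the median is the middle value at position 7: 70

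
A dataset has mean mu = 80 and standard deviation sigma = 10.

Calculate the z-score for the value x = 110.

3

Step 1: Recall the z-score formula: z = (x - mu) / sigma
Step 2: Substitute values: z = (110 - 80) / 10
Step 3: z = 30 / 10 = 3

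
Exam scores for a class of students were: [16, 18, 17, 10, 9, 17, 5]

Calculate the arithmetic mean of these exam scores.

13.1429

Step 1: Sum all values: 16 + 18 + 17 + 10 + 9 + 17 + 5 = 92
Step 2: Count the number of values: n = 7
Step 3: Mean = sum / n = 92 / 7 = 13.1429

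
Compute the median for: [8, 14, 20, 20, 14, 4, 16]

14

Step 1: Sort the data in ascending order: [4, 8, 14, 14, 16, 20, 20]
Step 2: The number of values is n = 7.
Step 3: Since n is odd, the median is the middle value at position 4: 14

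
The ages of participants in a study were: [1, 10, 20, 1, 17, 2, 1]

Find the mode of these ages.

1

Step 1: Count the frequency of each value:
  1: appears 3 time(s)
  2: appears 1 time(s)
  10: appears 1 time(s)
  17: appears 1 time(s)
  20: appears 1 time(s)
Step 2: The value 1 appears most frequently (3 times).
Step 3: Mode = 1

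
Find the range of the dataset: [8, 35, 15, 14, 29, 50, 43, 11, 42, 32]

42

Step 1: Identify the maximum value: max = 50
Step 2: Identify the minimum value: min = 8
Step 3: Range = max - min = 50 - 8 = 42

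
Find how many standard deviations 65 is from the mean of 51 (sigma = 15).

0.9333

Step 1: Recall the z-score formula: z = (x - mu) / sigma
Step 2: Substitute values: z = (65 - 51) / 15
Step 3: z = 14 / 15 = 0.9333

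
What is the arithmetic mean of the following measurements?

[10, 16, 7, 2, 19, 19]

12.1667

Step 1: Sum all values: 10 + 16 + 7 + 2 + 19 + 19 = 73
Step 2: Count the number of values: n = 6
Step 3: Mean = sum / n = 73 / 6 = 12.1667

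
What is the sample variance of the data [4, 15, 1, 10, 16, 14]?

38.8

Step 1: Compute the mean: (4 + 15 + 1 + 10 + 16 + 14) / 6 = 10
Step 2: Compute squared deviations from the mean:
  (4 - 10)^2 = 36
  (15 - 10)^2 = 25
  (1 - 10)^2 = 81
  (10 - 10)^2 = 0
  (16 - 10)^2 = 36
  (14 - 10)^2 = 16
Step 3: Sum of squared deviations = 194
Step 4: Sample variance = 194 / 5 = 38.8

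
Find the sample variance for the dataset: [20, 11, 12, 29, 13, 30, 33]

89.1429

Step 1: Compute the mean: (20 + 11 + 12 + 29 + 13 + 30 + 33) / 7 = 21.1429
Step 2: Compute squared deviations from the mean:
  (20 - 21.1429)^2 = 1.3061
  (11 - 21.1429)^2 = 102.8776
  (12 - 21.1429)^2 = 83.5918
  (29 - 21.1429)^2 = 61.7347
  (13 - 21.1429)^2 = 66.3061
  (30 - 21.1429)^2 = 78.449
  (33 - 21.1429)^2 = 140.5918
Step 3: Sum of squared deviations = 534.8571
Step 4: Sample variance = 534.8571 / 6 = 89.1429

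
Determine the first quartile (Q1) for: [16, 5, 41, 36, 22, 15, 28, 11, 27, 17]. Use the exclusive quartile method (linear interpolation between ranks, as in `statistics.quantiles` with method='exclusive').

14

Step 1: Sort the data: [5, 11, 15, 16, 17, 22, 27, 28, 36, 41]
Step 2: n = 10
Step 3: Using the exclusive quartile method:
  Q1 = 14
  Q2 (median) = 19.5
  Q3 = 30
  IQR = Q3 - Q1 = 30 - 14 = 16
Step 4: Q1 = 14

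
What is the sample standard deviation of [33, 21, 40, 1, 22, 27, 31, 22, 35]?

11.3664

Step 1: Compute the mean: 25.7778
Step 2: Sum of squared deviations from the mean: 1033.5556
Step 3: Sample variance = 1033.5556 / 8 = 129.1944
Step 4: Standard deviation = sqrt(129.1944) = 11.3664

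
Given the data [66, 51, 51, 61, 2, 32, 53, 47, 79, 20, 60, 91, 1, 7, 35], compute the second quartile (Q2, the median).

51

Step 1: Sort the data: [1, 2, 7, 20, 32, 35, 47, 51, 51, 53, 60, 61, 66, 79, 91]
Step 2: n = 15
Step 3: Q2 is the median. Since n is odd, it is the middle value at position 8: 51
Step 4: Q2 = 51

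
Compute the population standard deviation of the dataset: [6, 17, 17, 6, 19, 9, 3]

6.0238

Step 1: Compute the mean: 11
Step 2: Sum of squared deviations from the mean: 254
Step 3: Population variance = 254 / 7 = 36.2857
Step 4: Standard deviation = sqrt(36.2857) = 6.0238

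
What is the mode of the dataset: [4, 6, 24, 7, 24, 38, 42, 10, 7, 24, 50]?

24

Step 1: Count the frequency of each value:
  4: appears 1 time(s)
  6: appears 1 time(s)
  7: appears 2 time(s)
  10: appears 1 time(s)
  24: appears 3 time(s)
  38: appears 1 time(s)
  42: appears 1 time(s)
  50: appears 1 time(s)
Step 2: The value 24 appears most frequently (3 times).
Step 3: Mode = 24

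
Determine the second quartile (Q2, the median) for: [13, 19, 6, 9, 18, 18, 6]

13

Step 1: Sort the data: [6, 6, 9, 13, 18, 18, 19]
Step 2: n = 7
Step 3: Q2 is the median. Since n is odd, it is the middle value at position 4: 13
Step 4: Q2 = 13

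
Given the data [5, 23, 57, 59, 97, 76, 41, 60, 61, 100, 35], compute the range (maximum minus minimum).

95

Step 1: Identify the maximum value: max = 100
Step 2: Identify the minimum value: min = 5
Step 3: Range = max - min = 100 - 5 = 95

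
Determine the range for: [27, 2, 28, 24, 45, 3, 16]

43

Step 1: Identify the maximum value: max = 45
Step 2: Identify the minimum value: min = 2
Step 3: Range = max - min = 45 - 2 = 43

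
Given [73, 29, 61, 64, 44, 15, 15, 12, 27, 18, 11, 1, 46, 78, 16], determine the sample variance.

629.1429

Step 1: Compute the mean: (73 + 29 + 61 + 64 + 44 + 15 + 15 + 12 + 27 + 18 + 11 + 1 + 46 + 78 + 16) / 15 = 34
Step 2: Compute squared deviations from the mean:
  (73 - 34)^2 = 1521
  (29 - 34)^2 = 25
  (61 - 34)^2 = 729
  (64 - 34)^2 = 900
  (44 - 34)^2 = 100
  (15 - 34)^2 = 361
  (15 - 34)^2 = 361
  (12 - 34)^2 = 484
  (27 - 34)^2 = 49
  (18 - 34)^2 = 256
  (11 - 34)^2 = 529
  (1 - 34)^2 = 1089
  (46 - 34)^2 = 144
  (78 - 34)^2 = 1936
  (16 - 34)^2 = 324
Step 3: Sum of squared deviations = 8808
Step 4: Sample variance = 8808 / 14 = 629.1429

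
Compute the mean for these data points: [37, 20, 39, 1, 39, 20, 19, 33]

26

Step 1: Sum all values: 37 + 20 + 39 + 1 + 39 + 20 + 19 + 33 = 208
Step 2: Count the number of values: n = 8
Step 3: Mean = sum / n = 208 / 8 = 26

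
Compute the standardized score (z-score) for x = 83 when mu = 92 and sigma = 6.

-1.5

Step 1: Recall the z-score formula: z = (x - mu) / sigma
Step 2: Substitute values: z = (83 - 92) / 6
Step 3: z = -9 / 6 = -1.5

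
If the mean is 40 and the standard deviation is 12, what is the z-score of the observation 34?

-0.5

Step 1: Recall the z-score formula: z = (x - mu) / sigma
Step 2: Substitute values: z = (34 - 40) / 12
Step 3: z = -6 / 12 = -0.5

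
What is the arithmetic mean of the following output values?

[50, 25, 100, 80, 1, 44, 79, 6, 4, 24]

41.3

Step 1: Sum all values: 50 + 25 + 100 + 80 + 1 + 44 + 79 + 6 + 4 + 24 = 413
Step 2: Count the number of values: n = 10
Step 3: Mean = sum / n = 413 / 10 = 41.3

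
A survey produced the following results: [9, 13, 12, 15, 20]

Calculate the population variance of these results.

13.36

Step 1: Compute the mean: (9 + 13 + 12 + 15 + 20) / 5 = 13.8
Step 2: Compute squared deviations from the mean:
  (9 - 13.8)^2 = 23.04
  (13 - 13.8)^2 = 0.64
  (12 - 13.8)^2 = 3.24
  (15 - 13.8)^2 = 1.44
  (20 - 13.8)^2 = 38.44
Step 3: Sum of squared deviations = 66.8
Step 4: Population variance = 66.8 / 5 = 13.36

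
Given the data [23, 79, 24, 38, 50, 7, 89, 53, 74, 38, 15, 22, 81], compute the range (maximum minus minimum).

82

Step 1: Identify the maximum value: max = 89
Step 2: Identify the minimum value: min = 7
Step 3: Range = max - min = 89 - 7 = 82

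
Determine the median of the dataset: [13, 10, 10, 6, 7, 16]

10

Step 1: Sort the data in ascending order: [6, 7, 10, 10, 13, 16]
Step 2: The number of values is n = 6.
Step 3: Since n is even, the median is the average of positions 3 and 4:
  Median = (10 + 10) / 2 = 10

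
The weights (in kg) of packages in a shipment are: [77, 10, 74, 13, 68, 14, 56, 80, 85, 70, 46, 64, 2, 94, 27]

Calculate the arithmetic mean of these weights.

52

Step 1: Sum all values: 77 + 10 + 74 + 13 + 68 + 14 + 56 + 80 + 85 + 70 + 46 + 64 + 2 + 94 + 27 = 780
Step 2: Count the number of values: n = 15
Step 3: Mean = sum / n = 780 / 15 = 52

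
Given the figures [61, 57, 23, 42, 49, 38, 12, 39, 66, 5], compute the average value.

39.2

Step 1: Sum all values: 61 + 57 + 23 + 42 + 49 + 38 + 12 + 39 + 66 + 5 = 392
Step 2: Count the number of values: n = 10
Step 3: Mean = sum / n = 392 / 10 = 39.2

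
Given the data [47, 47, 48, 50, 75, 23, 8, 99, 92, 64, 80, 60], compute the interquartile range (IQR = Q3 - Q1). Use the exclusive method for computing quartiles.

31.75

Step 1: Sort the data: [8, 23, 47, 47, 48, 50, 60, 64, 75, 80, 92, 99]
Step 2: n = 12
Step 3: Using the exclusive quartile method:
  Q1 = 47
  Q2 (median) = 55
  Q3 = 78.75
  IQR = Q3 - Q1 = 78.75 - 47 = 31.75
Step 4: IQR = 31.75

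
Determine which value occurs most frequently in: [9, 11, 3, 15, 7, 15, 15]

15

Step 1: Count the frequency of each value:
  3: appears 1 time(s)
  7: appears 1 time(s)
  9: appears 1 time(s)
  11: appears 1 time(s)
  15: appears 3 time(s)
Step 2: The value 15 appears most frequently (3 times).
Step 3: Mode = 15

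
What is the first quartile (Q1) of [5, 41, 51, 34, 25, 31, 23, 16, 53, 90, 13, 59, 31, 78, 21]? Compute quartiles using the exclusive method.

21

Step 1: Sort the data: [5, 13, 16, 21, 23, 25, 31, 31, 34, 41, 51, 53, 59, 78, 90]
Step 2: n = 15
Step 3: Using the exclusive quartile method:
  Q1 = 21
  Q2 (median) = 31
  Q3 = 53
  IQR = Q3 - Q1 = 53 - 21 = 32
Step 4: Q1 = 21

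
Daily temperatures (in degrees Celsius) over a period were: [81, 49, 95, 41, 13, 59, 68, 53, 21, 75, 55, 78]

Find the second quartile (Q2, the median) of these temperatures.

57

Step 1: Sort the data: [13, 21, 41, 49, 53, 55, 59, 68, 75, 78, 81, 95]
Step 2: n = 12
Step 3: Q2 is the median. Since n is even, it is the average of the values at positions 6 and 7:
  Q2 = (55 + 59) / 2 = 57
Step 4: Q2 = 57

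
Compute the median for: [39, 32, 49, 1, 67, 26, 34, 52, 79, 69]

44

Step 1: Sort the data in ascending order: [1, 26, 32, 34, 39, 49, 52, 67, 69, 79]
Step 2: The number of values is n = 10.
Step 3: Since n is even, the median is the average of positions 5 and 6:
  Median = (39 + 49) / 2 = 44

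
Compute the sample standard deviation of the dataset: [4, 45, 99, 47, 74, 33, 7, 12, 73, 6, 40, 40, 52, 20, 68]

28.6298

Step 1: Compute the mean: 41.3333
Step 2: Sum of squared deviations from the mean: 11475.3333
Step 3: Sample variance = 11475.3333 / 14 = 819.6667
Step 4: Standard deviation = sqrt(819.6667) = 28.6298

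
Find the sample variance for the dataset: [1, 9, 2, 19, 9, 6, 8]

35.2381

Step 1: Compute the mean: (1 + 9 + 2 + 19 + 9 + 6 + 8) / 7 = 7.7143
Step 2: Compute squared deviations from the mean:
  (1 - 7.7143)^2 = 45.0816
  (9 - 7.7143)^2 = 1.6531
  (2 - 7.7143)^2 = 32.6531
  (19 - 7.7143)^2 = 127.3673
  (9 - 7.7143)^2 = 1.6531
  (6 - 7.7143)^2 = 2.9388
  (8 - 7.7143)^2 = 0.0816
Step 3: Sum of squared deviations = 211.4286
Step 4: Sample variance = 211.4286 / 6 = 35.2381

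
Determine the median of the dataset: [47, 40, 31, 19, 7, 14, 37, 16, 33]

31

Step 1: Sort the data in ascending order: [7, 14, 16, 19, 31, 33, 37, 40, 47]
Step 2: The number of values is n = 9.
Step 3: Since n is odd, the median is the middle value at position 5: 31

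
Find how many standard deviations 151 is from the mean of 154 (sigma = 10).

-0.3

Step 1: Recall the z-score formula: z = (x - mu) / sigma
Step 2: Substitute values: z = (151 - 154) / 10
Step 3: z = -3 / 10 = -0.3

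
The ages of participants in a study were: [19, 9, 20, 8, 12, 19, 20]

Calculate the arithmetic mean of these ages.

15.2857

Step 1: Sum all values: 19 + 9 + 20 + 8 + 12 + 19 + 20 = 107
Step 2: Count the number of values: n = 7
Step 3: Mean = sum / n = 107 / 7 = 15.2857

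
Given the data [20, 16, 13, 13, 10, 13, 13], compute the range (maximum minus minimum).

10

Step 1: Identify the maximum value: max = 20
Step 2: Identify the minimum value: min = 10
Step 3: Range = max - min = 20 - 10 = 10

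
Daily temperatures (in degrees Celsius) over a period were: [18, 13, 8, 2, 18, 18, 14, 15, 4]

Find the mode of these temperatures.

18

Step 1: Count the frequency of each value:
  2: appears 1 time(s)
  4: appears 1 time(s)
  8: appears 1 time(s)
  13: appears 1 time(s)
  14: appears 1 time(s)
  15: appears 1 time(s)
  18: appears 3 time(s)
Step 2: The value 18 appears most frequently (3 times).
Step 3: Mode = 18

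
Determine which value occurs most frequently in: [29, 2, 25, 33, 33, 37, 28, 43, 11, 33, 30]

33

Step 1: Count the frequency of each value:
  2: appears 1 time(s)
  11: appears 1 time(s)
  25: appears 1 time(s)
  28: appears 1 time(s)
  29: appears 1 time(s)
  30: appears 1 time(s)
  33: appears 3 time(s)
  37: appears 1 time(s)
  43: appears 1 time(s)
Step 2: The value 33 appears most frequently (3 times).
Step 3: Mode = 33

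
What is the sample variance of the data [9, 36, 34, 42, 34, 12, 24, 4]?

205.125

Step 1: Compute the mean: (9 + 36 + 34 + 42 + 34 + 12 + 24 + 4) / 8 = 24.375
Step 2: Compute squared deviations from the mean:
  (9 - 24.375)^2 = 236.3906
  (36 - 24.375)^2 = 135.1406
  (34 - 24.375)^2 = 92.6406
  (42 - 24.375)^2 = 310.6406
  (34 - 24.375)^2 = 92.6406
  (12 - 24.375)^2 = 153.1406
  (24 - 24.375)^2 = 0.1406
  (4 - 24.375)^2 = 415.1406
Step 3: Sum of squared deviations = 1435.875
Step 4: Sample variance = 1435.875 / 7 = 205.125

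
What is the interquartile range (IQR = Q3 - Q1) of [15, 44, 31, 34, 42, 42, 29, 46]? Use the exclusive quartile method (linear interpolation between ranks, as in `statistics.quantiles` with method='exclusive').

14

Step 1: Sort the data: [15, 29, 31, 34, 42, 42, 44, 46]
Step 2: n = 8
Step 3: Using the exclusive quartile method:
  Q1 = 29.5
  Q2 (median) = 38
  Q3 = 43.5
  IQR = Q3 - Q1 = 43.5 - 29.5 = 14
Step 4: IQR = 14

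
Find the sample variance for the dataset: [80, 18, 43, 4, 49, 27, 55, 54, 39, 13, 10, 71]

602.447

Step 1: Compute the mean: (80 + 18 + 43 + 4 + 49 + 27 + 55 + 54 + 39 + 13 + 10 + 71) / 12 = 38.5833
Step 2: Compute squared deviations from the mean:
  (80 - 38.5833)^2 = 1715.3403
  (18 - 38.5833)^2 = 423.6736
  (43 - 38.5833)^2 = 19.5069
  (4 - 38.5833)^2 = 1196.0069
  (49 - 38.5833)^2 = 108.5069
  (27 - 38.5833)^2 = 134.1736
  (55 - 38.5833)^2 = 269.5069
  (54 - 38.5833)^2 = 237.6736
  (39 - 38.5833)^2 = 0.1736
  (13 - 38.5833)^2 = 654.5069
  (10 - 38.5833)^2 = 817.0069
  (71 - 38.5833)^2 = 1050.8403
Step 3: Sum of squared deviations = 6626.9167
Step 4: Sample variance = 6626.9167 / 11 = 602.447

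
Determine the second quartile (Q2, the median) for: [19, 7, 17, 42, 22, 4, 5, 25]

18

Step 1: Sort the data: [4, 5, 7, 17, 19, 22, 25, 42]
Step 2: n = 8
Step 3: Q2 is the median. Since n is even, it is the average of the values at positions 4 and 5:
  Q2 = (17 + 19) / 2 = 18
Step 4: Q2 = 18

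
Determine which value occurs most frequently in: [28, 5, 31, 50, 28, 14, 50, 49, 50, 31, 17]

50

Step 1: Count the frequency of each value:
  5: appears 1 time(s)
  14: appears 1 time(s)
  17: appears 1 time(s)
  28: appears 2 time(s)
  31: appears 2 time(s)
  49: appears 1 time(s)
  50: appears 3 time(s)
Step 2: The value 50 appears most frequently (3 times).
Step 3: Mode = 50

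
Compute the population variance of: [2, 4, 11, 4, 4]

9.6

Step 1: Compute the mean: (2 + 4 + 11 + 4 + 4) / 5 = 5
Step 2: Compute squared deviations from the mean:
  (2 - 5)^2 = 9
  (4 - 5)^2 = 1
  (11 - 5)^2 = 36
  (4 - 5)^2 = 1
  (4 - 5)^2 = 1
Step 3: Sum of squared deviations = 48
Step 4: Population variance = 48 / 5 = 9.6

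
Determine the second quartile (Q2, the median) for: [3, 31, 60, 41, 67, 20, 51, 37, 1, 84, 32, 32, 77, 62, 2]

37

Step 1: Sort the data: [1, 2, 3, 20, 31, 32, 32, 37, 41, 51, 60, 62, 67, 77, 84]
Step 2: n = 15
Step 3: Q2 is the median. Since n is odd, it is the middle value at position 8: 37
Step 4: Q2 = 37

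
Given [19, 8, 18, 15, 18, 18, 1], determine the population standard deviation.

6.3116

Step 1: Compute the mean: 13.8571
Step 2: Sum of squared deviations from the mean: 278.8571
Step 3: Population variance = 278.8571 / 7 = 39.8367
Step 4: Standard deviation = sqrt(39.8367) = 6.3116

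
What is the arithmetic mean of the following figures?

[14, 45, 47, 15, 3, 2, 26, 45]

24.625

Step 1: Sum all values: 14 + 45 + 47 + 15 + 3 + 2 + 26 + 45 = 197
Step 2: Count the number of values: n = 8
Step 3: Mean = sum / n = 197 / 8 = 24.625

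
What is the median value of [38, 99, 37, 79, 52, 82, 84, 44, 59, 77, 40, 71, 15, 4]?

55.5

Step 1: Sort the data in ascending order: [4, 15, 37, 38, 40, 44, 52, 59, 71, 77, 79, 82, 84, 99]
Step 2: The number of values is n = 14.
Step 3: Since n is even, the median is the average of positions 7 and 8:
  Median = (52 + 59) / 2 = 55.5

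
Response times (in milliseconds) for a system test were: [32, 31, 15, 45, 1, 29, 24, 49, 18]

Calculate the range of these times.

48

Step 1: Identify the maximum value: max = 49
Step 2: Identify the minimum value: min = 1
Step 3: Range = max - min = 49 - 1 = 48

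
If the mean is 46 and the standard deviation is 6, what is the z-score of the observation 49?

0.5

Step 1: Recall the z-score formula: z = (x - mu) / sigma
Step 2: Substitute values: z = (49 - 46) / 6
Step 3: z = 3 / 6 = 0.5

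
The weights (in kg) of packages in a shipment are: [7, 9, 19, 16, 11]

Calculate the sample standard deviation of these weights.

4.98

Step 1: Compute the mean: 12.4
Step 2: Sum of squared deviations from the mean: 99.2
Step 3: Sample variance = 99.2 / 4 = 24.8
Step 4: Standard deviation = sqrt(24.8) = 4.98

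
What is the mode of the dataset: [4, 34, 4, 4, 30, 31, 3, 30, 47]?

4

Step 1: Count the frequency of each value:
  3: appears 1 time(s)
  4: appears 3 time(s)
  30: appears 2 time(s)
  31: appears 1 time(s)
  34: appears 1 time(s)
  47: appears 1 time(s)
Step 2: The value 4 appears most frequently (3 times).
Step 3: Mode = 4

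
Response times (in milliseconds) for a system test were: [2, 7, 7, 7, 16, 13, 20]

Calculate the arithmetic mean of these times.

10.2857

Step 1: Sum all values: 2 + 7 + 7 + 7 + 16 + 13 + 20 = 72
Step 2: Count the number of values: n = 7
Step 3: Mean = sum / n = 72 / 7 = 10.2857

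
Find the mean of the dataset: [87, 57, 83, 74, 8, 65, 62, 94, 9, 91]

63

Step 1: Sum all values: 87 + 57 + 83 + 74 + 8 + 65 + 62 + 94 + 9 + 91 = 630
Step 2: Count the number of values: n = 10
Step 3: Mean = sum / n = 630 / 10 = 63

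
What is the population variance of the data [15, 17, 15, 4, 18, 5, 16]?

28.9796

Step 1: Compute the mean: (15 + 17 + 15 + 4 + 18 + 5 + 16) / 7 = 12.8571
Step 2: Compute squared deviations from the mean:
  (15 - 12.8571)^2 = 4.5918
  (17 - 12.8571)^2 = 17.1633
  (15 - 12.8571)^2 = 4.5918
  (4 - 12.8571)^2 = 78.449
  (18 - 12.8571)^2 = 26.449
  (5 - 12.8571)^2 = 61.7347
  (16 - 12.8571)^2 = 9.8776
Step 3: Sum of squared deviations = 202.8571
Step 4: Population variance = 202.8571 / 7 = 28.9796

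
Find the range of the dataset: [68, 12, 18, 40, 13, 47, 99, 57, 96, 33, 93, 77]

87

Step 1: Identify the maximum value: max = 99
Step 2: Identify the minimum value: min = 12
Step 3: Range = max - min = 99 - 12 = 87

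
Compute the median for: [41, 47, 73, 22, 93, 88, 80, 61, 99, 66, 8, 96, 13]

66

Step 1: Sort the data in ascending order: [8, 13, 22, 41, 47, 61, 66, 73, 80, 88, 93, 96, 99]
Step 2: The number of values is n = 13.
Step 3: Since n is odd, the median is the middle value at position 7: 66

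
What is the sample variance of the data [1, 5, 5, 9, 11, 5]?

12.4

Step 1: Compute the mean: (1 + 5 + 5 + 9 + 11 + 5) / 6 = 6
Step 2: Compute squared deviations from the mean:
  (1 - 6)^2 = 25
  (5 - 6)^2 = 1
  (5 - 6)^2 = 1
  (9 - 6)^2 = 9
  (11 - 6)^2 = 25
  (5 - 6)^2 = 1
Step 3: Sum of squared deviations = 62
Step 4: Sample variance = 62 / 5 = 12.4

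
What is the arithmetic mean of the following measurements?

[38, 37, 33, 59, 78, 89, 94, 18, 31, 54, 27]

50.7273

Step 1: Sum all values: 38 + 37 + 33 + 59 + 78 + 89 + 94 + 18 + 31 + 54 + 27 = 558
Step 2: Count the number of values: n = 11
Step 3: Mean = sum / n = 558 / 11 = 50.7273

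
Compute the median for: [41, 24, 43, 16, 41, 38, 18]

38

Step 1: Sort the data in ascending order: [16, 18, 24, 38, 41, 41, 43]
Step 2: The number of values is n = 7.
Step 3: Since n is odd, the median is the middle value at position 4: 38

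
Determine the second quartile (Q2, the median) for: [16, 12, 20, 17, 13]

16

Step 1: Sort the data: [12, 13, 16, 17, 20]
Step 2: n = 5
Step 3: Q2 is the median. Since n is odd, it is the middle value at position 3: 16
Step 4: Q2 = 16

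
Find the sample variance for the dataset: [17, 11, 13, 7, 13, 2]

27.9

Step 1: Compute the mean: (17 + 11 + 13 + 7 + 13 + 2) / 6 = 10.5
Step 2: Compute squared deviations from the mean:
  (17 - 10.5)^2 = 42.25
  (11 - 10.5)^2 = 0.25
  (13 - 10.5)^2 = 6.25
  (7 - 10.5)^2 = 12.25
  (13 - 10.5)^2 = 6.25
  (2 - 10.5)^2 = 72.25
Step 3: Sum of squared deviations = 139.5
Step 4: Sample variance = 139.5 / 5 = 27.9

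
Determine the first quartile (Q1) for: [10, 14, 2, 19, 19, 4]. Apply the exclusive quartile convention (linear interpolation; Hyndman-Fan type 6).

3.5

Step 1: Sort the data: [2, 4, 10, 14, 19, 19]
Step 2: n = 6
Step 3: Using the exclusive quartile method:
  Q1 = 3.5
  Q2 (median) = 12
  Q3 = 19
  IQR = Q3 - Q1 = 19 - 3.5 = 15.5
Step 4: Q1 = 3.5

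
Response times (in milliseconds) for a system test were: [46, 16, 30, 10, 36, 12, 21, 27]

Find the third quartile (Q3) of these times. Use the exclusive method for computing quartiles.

34.5

Step 1: Sort the data: [10, 12, 16, 21, 27, 30, 36, 46]
Step 2: n = 8
Step 3: Using the exclusive quartile method:
  Q1 = 13
  Q2 (median) = 24
  Q3 = 34.5
  IQR = Q3 - Q1 = 34.5 - 13 = 21.5
Step 4: Q3 = 34.5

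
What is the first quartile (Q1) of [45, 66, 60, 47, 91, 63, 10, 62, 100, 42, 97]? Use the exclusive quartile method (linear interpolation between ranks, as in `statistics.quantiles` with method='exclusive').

45

Step 1: Sort the data: [10, 42, 45, 47, 60, 62, 63, 66, 91, 97, 100]
Step 2: n = 11
Step 3: Using the exclusive quartile method:
  Q1 = 45
  Q2 (median) = 62
  Q3 = 91
  IQR = Q3 - Q1 = 91 - 45 = 46
Step 4: Q1 = 45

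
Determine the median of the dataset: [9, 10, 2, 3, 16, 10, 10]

10

Step 1: Sort the data in ascending order: [2, 3, 9, 10, 10, 10, 16]
Step 2: The number of values is n = 7.
Step 3: Since n is odd, the median is the middle value at position 4: 10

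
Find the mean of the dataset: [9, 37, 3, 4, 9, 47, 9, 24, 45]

20.7778

Step 1: Sum all values: 9 + 37 + 3 + 4 + 9 + 47 + 9 + 24 + 45 = 187
Step 2: Count the number of values: n = 9
Step 3: Mean = sum / n = 187 / 9 = 20.7778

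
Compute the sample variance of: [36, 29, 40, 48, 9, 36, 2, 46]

281.9286

Step 1: Compute the mean: (36 + 29 + 40 + 48 + 9 + 36 + 2 + 46) / 8 = 30.75
Step 2: Compute squared deviations from the mean:
  (36 - 30.75)^2 = 27.5625
  (29 - 30.75)^2 = 3.0625
  (40 - 30.75)^2 = 85.5625
  (48 - 30.75)^2 = 297.5625
  (9 - 30.75)^2 = 473.0625
  (36 - 30.75)^2 = 27.5625
  (2 - 30.75)^2 = 826.5625
  (46 - 30.75)^2 = 232.5625
Step 3: Sum of squared deviations = 1973.5
Step 4: Sample variance = 1973.5 / 7 = 281.9286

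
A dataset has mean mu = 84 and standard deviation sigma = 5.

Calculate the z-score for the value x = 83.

-0.2

Step 1: Recall the z-score formula: z = (x - mu) / sigma
Step 2: Substitute values: z = (83 - 84) / 5
Step 3: z = -1 / 5 = -0.2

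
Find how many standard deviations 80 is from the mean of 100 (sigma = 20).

-1

Step 1: Recall the z-score formula: z = (x - mu) / sigma
Step 2: Substitute values: z = (80 - 100) / 20
Step 3: z = -20 / 20 = -1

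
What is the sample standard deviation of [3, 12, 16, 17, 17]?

5.9582

Step 1: Compute the mean: 13
Step 2: Sum of squared deviations from the mean: 142
Step 3: Sample variance = 142 / 4 = 35.5
Step 4: Standard deviation = sqrt(35.5) = 5.9582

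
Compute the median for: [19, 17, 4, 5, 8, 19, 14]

14

Step 1: Sort the data in ascending order: [4, 5, 8, 14, 17, 19, 19]
Step 2: The number of values is n = 7.
Step 3: Since n is odd, the median is the middle value at position 4: 14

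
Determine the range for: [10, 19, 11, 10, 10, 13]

9

Step 1: Identify the maximum value: max = 19
Step 2: Identify the minimum value: min = 10
Step 3: Range = max - min = 19 - 10 = 9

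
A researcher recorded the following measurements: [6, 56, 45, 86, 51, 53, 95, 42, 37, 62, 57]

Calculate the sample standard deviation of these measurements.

23.6824

Step 1: Compute the mean: 53.6364
Step 2: Sum of squared deviations from the mean: 5608.5455
Step 3: Sample variance = 5608.5455 / 10 = 560.8545
Step 4: Standard deviation = sqrt(560.8545) = 23.6824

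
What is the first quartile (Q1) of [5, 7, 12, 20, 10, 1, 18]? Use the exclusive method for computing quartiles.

5

Step 1: Sort the data: [1, 5, 7, 10, 12, 18, 20]
Step 2: n = 7
Step 3: Using the exclusive quartile method:
  Q1 = 5
  Q2 (median) = 10
  Q3 = 18
  IQR = Q3 - Q1 = 18 - 5 = 13
Step 4: Q1 = 5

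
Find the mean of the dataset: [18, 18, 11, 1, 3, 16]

11.1667

Step 1: Sum all values: 18 + 18 + 11 + 1 + 3 + 16 = 67
Step 2: Count the number of values: n = 6
Step 3: Mean = sum / n = 67 / 6 = 11.1667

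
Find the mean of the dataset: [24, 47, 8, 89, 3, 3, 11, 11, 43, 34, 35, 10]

26.5

Step 1: Sum all values: 24 + 47 + 8 + 89 + 3 + 3 + 11 + 11 + 43 + 34 + 35 + 10 = 318
Step 2: Count the number of values: n = 12
Step 3: Mean = sum / n = 318 / 12 = 26.5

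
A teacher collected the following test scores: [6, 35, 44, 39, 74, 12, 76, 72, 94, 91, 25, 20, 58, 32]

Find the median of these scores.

41.5

Step 1: Sort the data in ascending order: [6, 12, 20, 25, 32, 35, 39, 44, 58, 72, 74, 76, 91, 94]
Step 2: The number of values is n = 14.
Step 3: Since n is even, the median is the average of positions 7 and 8:
  Median = (39 + 44) / 2 = 41.5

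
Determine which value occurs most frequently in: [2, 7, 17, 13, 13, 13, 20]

13

Step 1: Count the frequency of each value:
  2: appears 1 time(s)
  7: appears 1 time(s)
  13: appears 3 time(s)
  17: appears 1 time(s)
  20: appears 1 time(s)
Step 2: The value 13 appears most frequently (3 times).
Step 3: Mode = 13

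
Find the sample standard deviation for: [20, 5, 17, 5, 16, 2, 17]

7.3872

Step 1: Compute the mean: 11.7143
Step 2: Sum of squared deviations from the mean: 327.4286
Step 3: Sample variance = 327.4286 / 6 = 54.5714
Step 4: Standard deviation = sqrt(54.5714) = 7.3872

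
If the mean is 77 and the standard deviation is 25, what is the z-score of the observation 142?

2.6

Step 1: Recall the z-score formula: z = (x - mu) / sigma
Step 2: Substitute values: z = (142 - 77) / 25
Step 3: z = 65 / 25 = 2.6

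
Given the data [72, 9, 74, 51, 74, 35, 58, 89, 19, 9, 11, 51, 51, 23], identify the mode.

51

Step 1: Count the frequency of each value:
  9: appears 2 time(s)
  11: appears 1 time(s)
  19: appears 1 time(s)
  23: appears 1 time(s)
  35: appears 1 time(s)
  51: appears 3 time(s)
  58: appears 1 time(s)
  72: appears 1 time(s)
  74: appears 2 time(s)
  89: appears 1 time(s)
Step 2: The value 51 appears most frequently (3 times).
Step 3: Mode = 51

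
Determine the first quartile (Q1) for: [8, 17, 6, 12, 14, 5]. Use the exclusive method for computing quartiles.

5.75

Step 1: Sort the data: [5, 6, 8, 12, 14, 17]
Step 2: n = 6
Step 3: Using the exclusive quartile method:
  Q1 = 5.75
  Q2 (median) = 10
  Q3 = 14.75
  IQR = Q3 - Q1 = 14.75 - 5.75 = 9
Step 4: Q1 = 5.75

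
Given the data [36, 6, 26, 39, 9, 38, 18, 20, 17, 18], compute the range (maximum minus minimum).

33

Step 1: Identify the maximum value: max = 39
Step 2: Identify the minimum value: min = 6
Step 3: Range = max - min = 39 - 6 = 33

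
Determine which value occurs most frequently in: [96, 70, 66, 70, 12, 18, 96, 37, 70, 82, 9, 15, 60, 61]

70

Step 1: Count the frequency of each value:
  9: appears 1 time(s)
  12: appears 1 time(s)
  15: appears 1 time(s)
  18: appears 1 time(s)
  37: appears 1 time(s)
  60: appears 1 time(s)
  61: appears 1 time(s)
  66: appears 1 time(s)
  70: appears 3 time(s)
  82: appears 1 time(s)
  96: appears 2 time(s)
Step 2: The value 70 appears most frequently (3 times).
Step 3: Mode = 70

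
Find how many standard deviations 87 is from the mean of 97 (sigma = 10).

-1

Step 1: Recall the z-score formula: z = (x - mu) / sigma
Step 2: Substitute values: z = (87 - 97) / 10
Step 3: z = -10 / 10 = -1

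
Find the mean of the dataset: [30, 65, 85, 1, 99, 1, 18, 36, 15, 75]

42.5

Step 1: Sum all values: 30 + 65 + 85 + 1 + 99 + 1 + 18 + 36 + 15 + 75 = 425
Step 2: Count the number of values: n = 10
Step 3: Mean = sum / n = 425 / 10 = 42.5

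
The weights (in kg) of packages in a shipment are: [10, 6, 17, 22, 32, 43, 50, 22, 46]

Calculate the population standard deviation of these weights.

15.0858

Step 1: Compute the mean: 27.5556
Step 2: Sum of squared deviations from the mean: 2048.2222
Step 3: Population variance = 2048.2222 / 9 = 227.5802
Step 4: Standard deviation = sqrt(227.5802) = 15.0858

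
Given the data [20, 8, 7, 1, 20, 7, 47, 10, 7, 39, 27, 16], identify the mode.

7

Step 1: Count the frequency of each value:
  1: appears 1 time(s)
  7: appears 3 time(s)
  8: appears 1 time(s)
  10: appears 1 time(s)
  16: appears 1 time(s)
  20: appears 2 time(s)
  27: appears 1 time(s)
  39: appears 1 time(s)
  47: appears 1 time(s)
Step 2: The value 7 appears most frequently (3 times).
Step 3: Mode = 7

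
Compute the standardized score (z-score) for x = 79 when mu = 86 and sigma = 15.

-0.4667

Step 1: Recall the z-score formula: z = (x - mu) / sigma
Step 2: Substitute values: z = (79 - 86) / 15
Step 3: z = -7 / 15 = -0.4667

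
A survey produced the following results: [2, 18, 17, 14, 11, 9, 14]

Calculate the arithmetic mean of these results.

12.1429

Step 1: Sum all values: 2 + 18 + 17 + 14 + 11 + 9 + 14 = 85
Step 2: Count the number of values: n = 7
Step 3: Mean = sum / n = 85 / 7 = 12.1429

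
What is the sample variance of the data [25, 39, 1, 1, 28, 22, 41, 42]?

272.9821

Step 1: Compute the mean: (25 + 39 + 1 + 1 + 28 + 22 + 41 + 42) / 8 = 24.875
Step 2: Compute squared deviations from the mean:
  (25 - 24.875)^2 = 0.0156
  (39 - 24.875)^2 = 199.5156
  (1 - 24.875)^2 = 570.0156
  (1 - 24.875)^2 = 570.0156
  (28 - 24.875)^2 = 9.7656
  (22 - 24.875)^2 = 8.2656
  (41 - 24.875)^2 = 260.0156
  (42 - 24.875)^2 = 293.2656
Step 3: Sum of squared deviations = 1910.875
Step 4: Sample variance = 1910.875 / 7 = 272.9821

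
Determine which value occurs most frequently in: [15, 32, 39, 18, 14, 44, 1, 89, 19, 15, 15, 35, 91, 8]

15

Step 1: Count the frequency of each value:
  1: appears 1 time(s)
  8: appears 1 time(s)
  14: appears 1 time(s)
  15: appears 3 time(s)
  18: appears 1 time(s)
  19: appears 1 time(s)
  32: appears 1 time(s)
  35: appears 1 time(s)
  39: appears 1 time(s)
  44: appears 1 time(s)
  89: appears 1 time(s)
  91: appears 1 time(s)
Step 2: The value 15 appears most frequently (3 times).
Step 3: Mode = 15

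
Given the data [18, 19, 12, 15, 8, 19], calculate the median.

16.5

Step 1: Sort the data in ascending order: [8, 12, 15, 18, 19, 19]
Step 2: The number of values is n = 6.
Step 3: Since n is even, the median is the average of positions 3 and 4:
  Median = (15 + 18) / 2 = 16.5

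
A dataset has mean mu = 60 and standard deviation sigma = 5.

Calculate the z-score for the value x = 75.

3

Step 1: Recall the z-score formula: z = (x - mu) / sigma
Step 2: Substitute values: z = (75 - 60) / 5
Step 3: z = 15 / 5 = 3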